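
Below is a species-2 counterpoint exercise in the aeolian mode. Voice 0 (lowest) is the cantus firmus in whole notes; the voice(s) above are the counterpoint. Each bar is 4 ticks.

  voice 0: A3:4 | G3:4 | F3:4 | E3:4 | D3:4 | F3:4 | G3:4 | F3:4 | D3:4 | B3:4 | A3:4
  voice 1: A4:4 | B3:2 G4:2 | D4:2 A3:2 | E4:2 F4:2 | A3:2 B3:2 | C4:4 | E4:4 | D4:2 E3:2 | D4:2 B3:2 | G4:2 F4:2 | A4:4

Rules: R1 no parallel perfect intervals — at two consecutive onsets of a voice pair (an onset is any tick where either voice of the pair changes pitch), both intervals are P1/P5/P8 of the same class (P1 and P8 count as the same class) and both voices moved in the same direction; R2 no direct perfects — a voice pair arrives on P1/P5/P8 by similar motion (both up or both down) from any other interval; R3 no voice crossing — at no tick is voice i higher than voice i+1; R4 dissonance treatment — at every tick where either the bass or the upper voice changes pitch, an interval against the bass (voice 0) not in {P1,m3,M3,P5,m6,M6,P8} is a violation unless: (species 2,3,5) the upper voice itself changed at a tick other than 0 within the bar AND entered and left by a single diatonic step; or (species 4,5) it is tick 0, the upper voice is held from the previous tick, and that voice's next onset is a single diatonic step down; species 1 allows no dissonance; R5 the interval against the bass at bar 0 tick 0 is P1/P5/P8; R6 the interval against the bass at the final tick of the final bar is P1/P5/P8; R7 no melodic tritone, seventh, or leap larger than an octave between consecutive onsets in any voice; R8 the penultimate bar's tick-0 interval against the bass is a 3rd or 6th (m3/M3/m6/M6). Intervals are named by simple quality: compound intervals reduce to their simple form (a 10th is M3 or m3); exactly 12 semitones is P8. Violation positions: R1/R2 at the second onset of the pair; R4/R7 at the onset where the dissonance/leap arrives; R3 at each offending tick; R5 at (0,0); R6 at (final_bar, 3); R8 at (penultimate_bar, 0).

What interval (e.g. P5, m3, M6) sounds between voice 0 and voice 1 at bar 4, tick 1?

P5

voice 0=D3 voice 1=A3 -> P5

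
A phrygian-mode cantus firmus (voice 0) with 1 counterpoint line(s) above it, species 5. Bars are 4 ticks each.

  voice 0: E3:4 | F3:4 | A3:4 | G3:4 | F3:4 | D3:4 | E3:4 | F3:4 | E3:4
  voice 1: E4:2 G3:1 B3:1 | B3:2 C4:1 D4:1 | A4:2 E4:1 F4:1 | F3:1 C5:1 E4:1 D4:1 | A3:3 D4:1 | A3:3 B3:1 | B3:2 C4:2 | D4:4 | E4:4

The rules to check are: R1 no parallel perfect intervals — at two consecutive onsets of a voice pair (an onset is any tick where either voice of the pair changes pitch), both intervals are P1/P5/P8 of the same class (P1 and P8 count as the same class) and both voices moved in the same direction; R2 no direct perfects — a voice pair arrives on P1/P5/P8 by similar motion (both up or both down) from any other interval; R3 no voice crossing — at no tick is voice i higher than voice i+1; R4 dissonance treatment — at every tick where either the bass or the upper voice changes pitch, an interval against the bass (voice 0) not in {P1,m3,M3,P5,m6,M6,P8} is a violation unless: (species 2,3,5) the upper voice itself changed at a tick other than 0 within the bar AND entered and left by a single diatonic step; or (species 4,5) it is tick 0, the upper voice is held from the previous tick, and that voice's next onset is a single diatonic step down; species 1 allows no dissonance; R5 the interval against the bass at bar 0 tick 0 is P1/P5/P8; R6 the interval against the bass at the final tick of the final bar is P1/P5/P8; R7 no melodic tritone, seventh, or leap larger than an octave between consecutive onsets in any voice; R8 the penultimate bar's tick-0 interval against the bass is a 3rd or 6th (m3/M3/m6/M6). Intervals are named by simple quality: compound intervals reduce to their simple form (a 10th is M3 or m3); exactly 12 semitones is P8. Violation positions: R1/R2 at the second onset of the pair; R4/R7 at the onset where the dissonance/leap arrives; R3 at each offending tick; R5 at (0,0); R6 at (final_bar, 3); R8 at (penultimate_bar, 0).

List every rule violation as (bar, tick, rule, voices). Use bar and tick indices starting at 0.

(1, 0, R4, (0, 1))
(2, 0, R2, (0, 1))
(3, 0, R3, (0, 1))
(3, 0, R4, (0, 1))
(3, 1, R4, (0, 1))
(3, 1, R7, (1,))
(5, 0, R2, (0, 1))

bar 0: v0=E3 v1=E4 downbeat P8
bar 1: v0=F3 v1=B3 downbeat TT
bar 2: v0=A3 v1=A4 downbeat P8
bar 3: v0=G3 v1=F3 downbeat M2
bar 4: v0=F3 v1=A3 downbeat M3
bar 5: v0=D3 v1=A3 downbeat P5
bar 6: v0=E3 v1=B3 downbeat P5
bar 7: v0=F3 v1=D4 downbeat M6
bar 8: v0=E3 v1=E4 downbeat P8
  -> R4 @ bar 1 tick 0 v(0, 1): F3/B3 TT untreated
  -> R2 @ bar 2 tick 0 v(0, 1): F3/D4 M6 -> A3/A4 P8 similar
  -> R3 @ bar 3 tick 0 v(0, 1): G3 above F3
  -> R4 @ bar 3 tick 0 v(0, 1): G3/F3 M2 untreated
  -> R4 @ bar 3 tick 1 v(0, 1): G3/C5 P4 untreated
  -> R7 @ bar 3 tick 1 v(1,): F3->C5 leap 19st
  -> R2 @ bar 5 tick 0 v(0, 1): F3/D4 M6 -> D3/A3 P5 similar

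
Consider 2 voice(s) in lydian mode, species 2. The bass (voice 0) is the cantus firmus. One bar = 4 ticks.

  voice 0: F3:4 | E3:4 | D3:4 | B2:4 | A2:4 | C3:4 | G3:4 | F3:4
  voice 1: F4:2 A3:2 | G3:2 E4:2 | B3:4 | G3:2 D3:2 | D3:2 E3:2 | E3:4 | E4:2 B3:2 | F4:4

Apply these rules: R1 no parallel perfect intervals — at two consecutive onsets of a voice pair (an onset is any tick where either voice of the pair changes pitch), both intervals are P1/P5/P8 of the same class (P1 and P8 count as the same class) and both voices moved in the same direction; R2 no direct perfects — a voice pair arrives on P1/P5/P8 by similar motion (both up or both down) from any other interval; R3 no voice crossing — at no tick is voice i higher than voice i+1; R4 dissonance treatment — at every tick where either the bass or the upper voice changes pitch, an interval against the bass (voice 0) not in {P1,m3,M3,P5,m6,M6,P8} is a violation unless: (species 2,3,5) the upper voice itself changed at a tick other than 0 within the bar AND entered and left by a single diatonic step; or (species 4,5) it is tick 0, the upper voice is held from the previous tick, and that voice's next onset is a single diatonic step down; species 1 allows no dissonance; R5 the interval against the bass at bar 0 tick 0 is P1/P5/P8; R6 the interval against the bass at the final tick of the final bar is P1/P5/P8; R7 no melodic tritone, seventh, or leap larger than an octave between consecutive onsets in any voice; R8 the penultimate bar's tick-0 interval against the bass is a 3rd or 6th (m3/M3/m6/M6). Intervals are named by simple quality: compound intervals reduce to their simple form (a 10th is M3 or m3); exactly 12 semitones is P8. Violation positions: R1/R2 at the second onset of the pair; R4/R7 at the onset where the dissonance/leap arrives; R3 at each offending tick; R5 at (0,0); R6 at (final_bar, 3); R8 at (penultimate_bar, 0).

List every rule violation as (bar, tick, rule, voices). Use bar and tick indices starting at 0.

bar 0: v0=F3 v1=F4 downbeat P8
bar 1: v0=E3 v1=G3 downbeat m3
bar 2: v0=D3 v1=B3 downbeat M6
bar 3: v0=B2 v1=G3 downbeat m6
bar 4: v0=A2 v1=D3 downbeat P4
bar 5: v0=C3 v1=E3 downbeat M3
bar 6: v0=G3 v1=E4 downbeat M6
bar 7: v0=F3 v1=F4 downbeat P8
  -> R4 @ bar 4 tick 0 v(0, 1): A2/D3 P4 untreated
  -> R7 @ bar 7 tick 0 v(1,): B3->F4 leap 6st

(4, 0, R4, (0, 1))
(7, 0, R7, (1,))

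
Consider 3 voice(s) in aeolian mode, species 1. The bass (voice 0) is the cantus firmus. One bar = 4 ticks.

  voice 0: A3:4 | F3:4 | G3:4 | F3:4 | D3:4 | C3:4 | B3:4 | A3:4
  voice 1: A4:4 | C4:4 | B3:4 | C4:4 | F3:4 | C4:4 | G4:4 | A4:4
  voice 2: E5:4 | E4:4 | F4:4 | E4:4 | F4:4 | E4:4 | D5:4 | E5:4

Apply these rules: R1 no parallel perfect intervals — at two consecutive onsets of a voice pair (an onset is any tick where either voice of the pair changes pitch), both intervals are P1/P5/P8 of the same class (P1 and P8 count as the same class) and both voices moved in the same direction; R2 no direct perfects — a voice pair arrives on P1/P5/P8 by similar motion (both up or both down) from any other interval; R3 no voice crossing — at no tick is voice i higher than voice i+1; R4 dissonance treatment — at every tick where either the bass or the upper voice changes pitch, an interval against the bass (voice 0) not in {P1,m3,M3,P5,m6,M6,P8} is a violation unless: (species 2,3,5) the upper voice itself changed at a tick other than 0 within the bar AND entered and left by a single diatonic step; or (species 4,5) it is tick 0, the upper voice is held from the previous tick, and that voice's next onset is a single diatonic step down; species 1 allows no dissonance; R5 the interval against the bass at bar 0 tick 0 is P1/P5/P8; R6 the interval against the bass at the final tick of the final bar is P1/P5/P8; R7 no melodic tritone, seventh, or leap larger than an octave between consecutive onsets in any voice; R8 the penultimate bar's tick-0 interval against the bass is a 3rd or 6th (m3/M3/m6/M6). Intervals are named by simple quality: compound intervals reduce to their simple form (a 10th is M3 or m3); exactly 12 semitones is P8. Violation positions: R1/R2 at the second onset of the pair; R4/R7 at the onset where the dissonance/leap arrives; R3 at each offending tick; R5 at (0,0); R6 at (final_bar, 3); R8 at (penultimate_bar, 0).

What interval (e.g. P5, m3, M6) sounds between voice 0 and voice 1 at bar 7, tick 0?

P8

voice 0=A3 voice 1=A4 -> P8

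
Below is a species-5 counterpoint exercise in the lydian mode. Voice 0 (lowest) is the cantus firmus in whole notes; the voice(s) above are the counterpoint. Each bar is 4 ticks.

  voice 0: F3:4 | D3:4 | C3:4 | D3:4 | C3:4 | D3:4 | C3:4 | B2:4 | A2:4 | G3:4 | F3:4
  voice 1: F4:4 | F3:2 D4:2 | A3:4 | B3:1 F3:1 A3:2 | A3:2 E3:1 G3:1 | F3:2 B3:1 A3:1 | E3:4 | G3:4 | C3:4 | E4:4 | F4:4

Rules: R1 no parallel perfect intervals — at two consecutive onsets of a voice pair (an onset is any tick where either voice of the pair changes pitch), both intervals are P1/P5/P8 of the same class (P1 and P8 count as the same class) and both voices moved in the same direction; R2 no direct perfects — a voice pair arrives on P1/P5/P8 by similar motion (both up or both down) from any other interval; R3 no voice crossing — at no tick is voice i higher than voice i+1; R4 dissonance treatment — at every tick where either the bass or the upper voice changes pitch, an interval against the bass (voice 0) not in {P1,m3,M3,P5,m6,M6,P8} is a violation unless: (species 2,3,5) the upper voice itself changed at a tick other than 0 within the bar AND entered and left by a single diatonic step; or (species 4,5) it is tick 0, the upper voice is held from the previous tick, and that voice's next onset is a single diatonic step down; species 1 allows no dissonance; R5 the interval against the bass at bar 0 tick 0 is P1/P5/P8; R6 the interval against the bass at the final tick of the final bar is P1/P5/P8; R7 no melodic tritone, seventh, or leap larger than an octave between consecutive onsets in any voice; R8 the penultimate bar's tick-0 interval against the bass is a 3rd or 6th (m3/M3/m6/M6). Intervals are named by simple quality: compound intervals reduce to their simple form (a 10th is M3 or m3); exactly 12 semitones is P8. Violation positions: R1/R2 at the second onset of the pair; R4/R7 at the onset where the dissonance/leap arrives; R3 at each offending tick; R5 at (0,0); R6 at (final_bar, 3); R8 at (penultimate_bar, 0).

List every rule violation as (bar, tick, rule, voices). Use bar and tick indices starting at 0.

(3, 1, R7, (1,))
(5, 2, R7, (1,))
(9, 0, R7, (0,))
(9, 0, R7, (1,))

bar 0: v0=F3 v1=F4 downbeat P8
bar 1: v0=D3 v1=F3 downbeat m3
bar 2: v0=C3 v1=A3 downbeat M6
bar 3: v0=D3 v1=B3 downbeat M6
bar 4: v0=C3 v1=A3 downbeat M6
bar 5: v0=D3 v1=F3 downbeat m3
bar 6: v0=C3 v1=E3 downbeat M3
bar 7: v0=B2 v1=G3 downbeat m6
bar 8: v0=A2 v1=C3 downbeat m3
bar 9: v0=G3 v1=E4 downbeat M6
bar 10: v0=F3 v1=F4 downbeat P8
  -> R7 @ bar 3 tick 1 v(1,): B3->F3 leap 6st
  -> R7 @ bar 5 tick 2 v(1,): F3->B3 leap 6st
  -> R7 @ bar 9 tick 0 v(0,): A2->G3 leap 10st
  -> R7 @ bar 9 tick 0 v(1,): C3->E4 leap 16st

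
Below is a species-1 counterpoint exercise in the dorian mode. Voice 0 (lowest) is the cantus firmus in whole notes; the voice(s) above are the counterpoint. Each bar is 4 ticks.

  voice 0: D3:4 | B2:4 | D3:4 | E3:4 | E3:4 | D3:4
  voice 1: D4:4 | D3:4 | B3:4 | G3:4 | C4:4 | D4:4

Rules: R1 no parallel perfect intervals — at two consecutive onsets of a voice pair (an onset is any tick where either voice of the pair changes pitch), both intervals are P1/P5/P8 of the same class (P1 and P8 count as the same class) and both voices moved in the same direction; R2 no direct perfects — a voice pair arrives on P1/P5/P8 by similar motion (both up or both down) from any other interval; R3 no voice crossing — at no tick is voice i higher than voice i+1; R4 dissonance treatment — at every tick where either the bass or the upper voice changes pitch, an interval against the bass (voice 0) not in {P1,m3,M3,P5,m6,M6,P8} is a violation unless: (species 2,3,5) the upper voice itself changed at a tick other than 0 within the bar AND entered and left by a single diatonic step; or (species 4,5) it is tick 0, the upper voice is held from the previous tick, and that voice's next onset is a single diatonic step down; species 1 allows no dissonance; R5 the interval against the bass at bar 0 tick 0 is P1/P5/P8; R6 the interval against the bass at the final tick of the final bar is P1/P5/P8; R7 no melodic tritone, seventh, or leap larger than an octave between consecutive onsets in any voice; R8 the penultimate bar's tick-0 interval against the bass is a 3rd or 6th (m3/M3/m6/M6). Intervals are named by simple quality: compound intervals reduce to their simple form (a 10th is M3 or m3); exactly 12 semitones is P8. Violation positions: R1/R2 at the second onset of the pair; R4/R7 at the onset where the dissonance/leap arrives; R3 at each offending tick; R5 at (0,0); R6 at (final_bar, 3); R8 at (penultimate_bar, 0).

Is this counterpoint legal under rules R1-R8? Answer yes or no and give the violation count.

Yes (0 violations)

bar 0: v0=D3 v1=D4 (P8)
bar 1: v0=B2 v1=D3 (m3)
bar 2: v0=D3 v1=B3 (M6)
bar 3: v0=E3 v1=G3 (m3)
bar 4: v0=E3 v1=C4 (m6)
bar 5: v0=D3 v1=D4 (P8)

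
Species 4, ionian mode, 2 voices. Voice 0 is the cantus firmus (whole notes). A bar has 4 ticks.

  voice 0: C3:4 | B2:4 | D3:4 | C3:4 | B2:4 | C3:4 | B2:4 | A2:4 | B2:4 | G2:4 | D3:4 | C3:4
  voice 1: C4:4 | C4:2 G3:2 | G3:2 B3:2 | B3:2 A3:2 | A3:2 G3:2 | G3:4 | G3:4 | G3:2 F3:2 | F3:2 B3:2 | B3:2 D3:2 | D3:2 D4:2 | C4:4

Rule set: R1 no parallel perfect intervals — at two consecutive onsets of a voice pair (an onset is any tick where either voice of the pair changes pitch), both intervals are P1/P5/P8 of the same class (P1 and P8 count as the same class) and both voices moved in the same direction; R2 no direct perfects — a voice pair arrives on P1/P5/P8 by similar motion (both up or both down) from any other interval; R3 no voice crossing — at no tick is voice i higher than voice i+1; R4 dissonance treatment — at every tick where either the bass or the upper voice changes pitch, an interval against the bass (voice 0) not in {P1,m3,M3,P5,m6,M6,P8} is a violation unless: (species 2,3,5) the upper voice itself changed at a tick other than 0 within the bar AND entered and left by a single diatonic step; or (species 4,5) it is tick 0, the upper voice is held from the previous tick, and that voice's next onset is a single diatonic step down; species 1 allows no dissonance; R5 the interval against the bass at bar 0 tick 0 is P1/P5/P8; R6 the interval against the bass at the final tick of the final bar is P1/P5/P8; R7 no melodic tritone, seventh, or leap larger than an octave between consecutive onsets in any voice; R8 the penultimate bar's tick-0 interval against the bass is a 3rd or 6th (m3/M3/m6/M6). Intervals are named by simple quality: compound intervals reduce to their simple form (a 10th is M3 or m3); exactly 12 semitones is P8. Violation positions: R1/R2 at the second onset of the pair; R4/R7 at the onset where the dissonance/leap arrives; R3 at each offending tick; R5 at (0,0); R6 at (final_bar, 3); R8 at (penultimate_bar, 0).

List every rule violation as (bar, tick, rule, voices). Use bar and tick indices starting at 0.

(1, 0, R4, (0, 1))
(2, 0, R4, (0, 1))
(8, 0, R4, (0, 1))
(8, 2, R7, (1,))
(10, 0, R8, (0, 1))
(11, 0, R1, (0, 1))

bar 0: v0=C3 v1=C4 downbeat P8
bar 1: v0=B2 v1=C4 downbeat m2
bar 2: v0=D3 v1=G3 downbeat P4
bar 3: v0=C3 v1=B3 downbeat M7
bar 4: v0=B2 v1=A3 downbeat m7
bar 5: v0=C3 v1=G3 downbeat P5
bar 6: v0=B2 v1=G3 downbeat m6
bar 7: v0=A2 v1=G3 downbeat m7
bar 8: v0=B2 v1=F3 downbeat TT
bar 9: v0=G2 v1=B3 downbeat M3
bar 10: v0=D3 v1=D3 downbeat P1
bar 11: v0=C3 v1=C4 downbeat P8
  -> R4 @ bar 1 tick 0 v(0, 1): B2/C4 m2 untreated
  -> R4 @ bar 2 tick 0 v(0, 1): D3/G3 P4 untreated
  -> R4 @ bar 8 tick 0 v(0, 1): B2/F3 TT untreated
  -> R7 @ bar 8 tick 2 v(1,): F3->B3 leap 6st
  -> R8 @ bar 10 tick 0 v(0, 1): penult P1 not 3rd/6th
  -> R1 @ bar 11 tick 0 v(0, 1): D3/D4 P8 -> C3/C4 P8 similar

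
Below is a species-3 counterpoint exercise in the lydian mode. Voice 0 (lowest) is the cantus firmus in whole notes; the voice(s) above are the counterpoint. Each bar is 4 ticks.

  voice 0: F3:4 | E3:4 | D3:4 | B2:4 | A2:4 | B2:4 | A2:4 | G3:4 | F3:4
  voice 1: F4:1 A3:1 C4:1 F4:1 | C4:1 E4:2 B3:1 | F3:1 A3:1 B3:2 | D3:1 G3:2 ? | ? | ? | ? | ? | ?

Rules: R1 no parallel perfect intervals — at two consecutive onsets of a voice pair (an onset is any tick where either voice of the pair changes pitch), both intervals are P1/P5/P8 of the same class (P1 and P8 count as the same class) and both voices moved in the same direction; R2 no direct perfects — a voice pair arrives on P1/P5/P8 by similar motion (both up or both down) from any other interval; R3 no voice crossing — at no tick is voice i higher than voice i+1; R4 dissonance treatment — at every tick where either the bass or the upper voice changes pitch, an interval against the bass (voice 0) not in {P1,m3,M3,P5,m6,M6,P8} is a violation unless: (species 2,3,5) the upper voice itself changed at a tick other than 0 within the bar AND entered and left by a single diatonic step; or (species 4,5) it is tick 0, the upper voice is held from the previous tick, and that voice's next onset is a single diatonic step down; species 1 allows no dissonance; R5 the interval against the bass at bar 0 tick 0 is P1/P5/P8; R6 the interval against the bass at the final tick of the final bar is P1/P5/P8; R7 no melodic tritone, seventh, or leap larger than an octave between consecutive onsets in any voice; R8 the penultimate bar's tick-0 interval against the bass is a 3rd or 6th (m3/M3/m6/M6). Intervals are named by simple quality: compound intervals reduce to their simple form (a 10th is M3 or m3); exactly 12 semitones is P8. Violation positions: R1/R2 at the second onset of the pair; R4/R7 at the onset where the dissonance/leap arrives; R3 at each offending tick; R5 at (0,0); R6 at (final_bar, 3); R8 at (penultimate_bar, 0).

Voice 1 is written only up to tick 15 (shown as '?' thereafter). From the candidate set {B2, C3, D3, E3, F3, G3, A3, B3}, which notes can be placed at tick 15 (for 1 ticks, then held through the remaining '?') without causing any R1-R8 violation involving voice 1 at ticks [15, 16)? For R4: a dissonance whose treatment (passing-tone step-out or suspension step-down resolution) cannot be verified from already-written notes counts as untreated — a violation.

B2: legal
C3: violates R4
D3: legal
E3: violates R4
F3: violates R4
G3: legal
A3: violates R4
B3: legal

{B2, B3, D3, G3}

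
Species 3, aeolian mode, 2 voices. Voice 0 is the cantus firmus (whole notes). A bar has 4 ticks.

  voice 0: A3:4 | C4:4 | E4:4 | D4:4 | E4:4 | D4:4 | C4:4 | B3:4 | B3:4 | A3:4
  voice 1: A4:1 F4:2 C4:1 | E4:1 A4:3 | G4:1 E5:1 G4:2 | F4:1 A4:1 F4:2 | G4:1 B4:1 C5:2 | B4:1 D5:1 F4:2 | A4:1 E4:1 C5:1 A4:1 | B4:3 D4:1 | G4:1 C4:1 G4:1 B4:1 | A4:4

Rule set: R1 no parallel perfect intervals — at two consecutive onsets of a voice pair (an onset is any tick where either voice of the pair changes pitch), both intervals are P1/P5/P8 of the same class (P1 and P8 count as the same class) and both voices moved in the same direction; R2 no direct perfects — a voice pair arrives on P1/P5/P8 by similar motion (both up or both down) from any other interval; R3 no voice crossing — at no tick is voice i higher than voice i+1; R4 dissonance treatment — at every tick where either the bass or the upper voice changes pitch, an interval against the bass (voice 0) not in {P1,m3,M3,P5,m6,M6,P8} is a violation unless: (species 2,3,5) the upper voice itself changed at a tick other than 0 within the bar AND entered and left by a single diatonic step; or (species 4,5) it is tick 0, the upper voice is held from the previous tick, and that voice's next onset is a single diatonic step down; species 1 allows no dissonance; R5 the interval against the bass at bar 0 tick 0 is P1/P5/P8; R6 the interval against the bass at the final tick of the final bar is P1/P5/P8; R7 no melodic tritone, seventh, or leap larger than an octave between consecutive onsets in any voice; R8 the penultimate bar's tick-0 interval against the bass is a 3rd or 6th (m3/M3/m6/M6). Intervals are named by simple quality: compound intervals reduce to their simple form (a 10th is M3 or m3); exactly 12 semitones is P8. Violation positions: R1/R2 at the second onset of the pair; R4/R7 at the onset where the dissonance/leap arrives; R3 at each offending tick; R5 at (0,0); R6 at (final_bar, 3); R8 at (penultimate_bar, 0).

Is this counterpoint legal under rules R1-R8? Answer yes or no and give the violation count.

No (2 violations)

bar 0: v0=A3 v1=A4 (P8)
bar 1: v0=C4 v1=E4 (M3)
bar 2: v0=E4 v1=G4 (m3)
bar 3: v0=D4 v1=F4 (m3)
bar 4: v0=E4 v1=G4 (m3)
bar 5: v0=D4 v1=B4 (M6)
bar 6: v0=C4 v1=A4 (M6)
bar 7: v0=B3 v1=B4 (P8)
bar 8: v0=B3 v1=G4 (m6)
bar 9: v0=A3 v1=A4 (P8)
  R4 @ bar8.1: B3/C4 m2 untreated
  R1 @ bar9.0: B3/B4 P8 -> A3/A4 P8 similar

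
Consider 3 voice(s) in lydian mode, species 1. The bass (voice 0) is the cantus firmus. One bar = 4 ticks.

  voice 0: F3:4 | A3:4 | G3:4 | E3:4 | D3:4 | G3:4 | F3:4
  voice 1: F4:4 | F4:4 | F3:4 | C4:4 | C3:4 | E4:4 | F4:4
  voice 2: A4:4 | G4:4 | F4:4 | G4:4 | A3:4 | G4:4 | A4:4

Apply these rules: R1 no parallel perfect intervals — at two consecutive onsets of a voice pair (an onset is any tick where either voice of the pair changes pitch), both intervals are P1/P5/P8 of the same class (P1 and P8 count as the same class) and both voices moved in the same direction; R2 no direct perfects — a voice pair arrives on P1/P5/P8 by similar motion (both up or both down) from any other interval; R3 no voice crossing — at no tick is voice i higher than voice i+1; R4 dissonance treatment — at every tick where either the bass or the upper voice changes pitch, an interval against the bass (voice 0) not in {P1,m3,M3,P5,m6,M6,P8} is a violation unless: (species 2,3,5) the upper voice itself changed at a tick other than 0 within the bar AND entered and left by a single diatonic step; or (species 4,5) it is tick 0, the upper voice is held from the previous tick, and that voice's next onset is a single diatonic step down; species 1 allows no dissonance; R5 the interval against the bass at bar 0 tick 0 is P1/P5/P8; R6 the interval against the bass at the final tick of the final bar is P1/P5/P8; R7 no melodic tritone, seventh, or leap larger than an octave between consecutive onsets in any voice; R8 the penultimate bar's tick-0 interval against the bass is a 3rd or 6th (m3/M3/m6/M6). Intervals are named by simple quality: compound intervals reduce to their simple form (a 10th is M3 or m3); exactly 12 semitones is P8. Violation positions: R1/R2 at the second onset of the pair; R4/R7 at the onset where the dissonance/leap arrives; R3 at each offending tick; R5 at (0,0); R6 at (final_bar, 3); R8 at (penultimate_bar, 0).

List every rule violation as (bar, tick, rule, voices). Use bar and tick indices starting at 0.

(0, 0, R5, (0, 2))
(1, 0, R4, (0, 2))
(2, 0, R2, (1, 2))
(2, 0, R3, (0, 1))
(2, 0, R4, (0, 1))
(2, 0, R4, (0, 2))
(2, 1, R3, (0, 1))
(2, 2, R3, (0, 1))
(2, 3, R3, (0, 1))
(3, 0, R2, (1, 2))
(4, 0, R2, (0, 2))
(4, 0, R3, (0, 1))
(4, 0, R4, (0, 1))
(4, 0, R7, (2,))
(4, 1, R3, (0, 1))
(4, 2, R3, (0, 1))
(4, 3, R3, (0, 1))
(5, 0, R2, (0, 2))
(5, 0, R7, (1,))
(5, 0, R7, (2,))
(5, 0, R8, (0, 2))
(6, 3, R6, (0, 2))

bar 0: v0=F3 v1=F4 v2=A4 downbeat M3
bar 1: v0=A3 v1=F4 v2=G4 downbeat m7
bar 2: v0=G3 v1=F3 v2=F4 downbeat m7
bar 3: v0=E3 v1=C4 v2=G4 downbeat m3
bar 4: v0=D3 v1=C3 v2=A3 downbeat P5
bar 5: v0=G3 v1=E4 v2=G4 downbeat P8
bar 6: v0=F3 v1=F4 v2=A4 downbeat M3
  -> R5 @ bar 0 tick 0 v(0, 2): opens on M3
  -> R4 @ bar 1 tick 0 v(0, 2): A3/G4 m7 untreated
  -> R2 @ bar 2 tick 0 v(1, 2): F4/G4 M2 -> F3/F4 P8 similar
  -> R3 @ bar 2 tick 0 v(0, 1): G3 above F3
  -> R4 @ bar 2 tick 0 v(0, 1): G3/F3 M2 untreated
  -> R4 @ bar 2 tick 0 v(0, 2): G3/F4 m7 untreated
  -> R3 @ bar 2 tick 1 v(0, 1): G3 above F3
  -> R3 @ bar 2 tick 2 v(0, 1): G3 above F3
  -> R3 @ bar 2 tick 3 v(0, 1): G3 above F3
  -> R2 @ bar 3 tick 0 v(1, 2): F3/F4 P8 -> C4/G4 P5 similar
  -> R2 @ bar 4 tick 0 v(0, 2): E3/G4 m3 -> D3/A3 P5 similar
  -> R3 @ bar 4 tick 0 v(0, 1): D3 above C3
  -> R4 @ bar 4 tick 0 v(0, 1): D3/C3 M2 untreated
  -> R7 @ bar 4 tick 0 v(2,): G4->A3 leap 10st
  -> R3 @ bar 4 tick 1 v(0, 1): D3 above C3
  -> R3 @ bar 4 tick 2 v(0, 1): D3 above C3
  -> R3 @ bar 4 tick 3 v(0, 1): D3 above C3
  -> R2 @ bar 5 tick 0 v(0, 2): D3/A3 P5 -> G3/G4 P8 similar
  -> R7 @ bar 5 tick 0 v(1,): C3->E4 leap 16st
  -> R7 @ bar 5 tick 0 v(2,): A3->G4 leap 10st
  -> R8 @ bar 5 tick 0 v(0, 2): penult P8 not 3rd/6th
  -> R6 @ bar 6 tick 3 v(0, 2): closes on M3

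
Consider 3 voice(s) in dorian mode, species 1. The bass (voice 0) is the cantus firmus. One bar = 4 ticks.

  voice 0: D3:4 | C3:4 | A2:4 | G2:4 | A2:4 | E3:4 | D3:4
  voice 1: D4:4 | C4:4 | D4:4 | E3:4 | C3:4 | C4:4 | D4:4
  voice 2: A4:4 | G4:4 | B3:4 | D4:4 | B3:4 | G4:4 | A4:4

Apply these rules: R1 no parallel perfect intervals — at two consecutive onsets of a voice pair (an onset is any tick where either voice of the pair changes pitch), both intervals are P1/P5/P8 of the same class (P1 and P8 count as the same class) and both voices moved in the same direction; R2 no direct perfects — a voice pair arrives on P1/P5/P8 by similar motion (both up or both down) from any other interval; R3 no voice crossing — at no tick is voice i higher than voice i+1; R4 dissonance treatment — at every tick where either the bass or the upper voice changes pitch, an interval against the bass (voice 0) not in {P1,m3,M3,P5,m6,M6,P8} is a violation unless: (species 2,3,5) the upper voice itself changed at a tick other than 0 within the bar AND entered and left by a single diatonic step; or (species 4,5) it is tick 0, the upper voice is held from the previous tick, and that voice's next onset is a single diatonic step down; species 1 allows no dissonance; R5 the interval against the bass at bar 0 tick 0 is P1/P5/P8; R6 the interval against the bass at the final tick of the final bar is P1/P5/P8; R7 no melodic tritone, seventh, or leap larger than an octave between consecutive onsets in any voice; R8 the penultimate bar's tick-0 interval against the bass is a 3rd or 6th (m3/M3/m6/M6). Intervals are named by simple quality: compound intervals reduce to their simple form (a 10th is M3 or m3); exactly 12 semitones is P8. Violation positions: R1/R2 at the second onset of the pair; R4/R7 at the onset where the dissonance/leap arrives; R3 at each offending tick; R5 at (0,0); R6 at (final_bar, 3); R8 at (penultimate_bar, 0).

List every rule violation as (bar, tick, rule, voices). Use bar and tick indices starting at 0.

bar 0: v0=D3 v1=D4 v2=A4 downbeat P5
bar 1: v0=C3 v1=C4 v2=G4 downbeat P5
bar 2: v0=A2 v1=D4 v2=B3 downbeat M2
bar 3: v0=G2 v1=E3 v2=D4 downbeat P5
bar 4: v0=A2 v1=C3 v2=B3 downbeat M2
bar 5: v0=E3 v1=C4 v2=G4 downbeat m3
bar 6: v0=D3 v1=D4 v2=A4 downbeat P5
  -> R1 @ bar 1 tick 0 v(0, 1): D3/D4 P8 -> C3/C4 P8 similar
  -> R1 @ bar 1 tick 0 v(0, 2): D3/A4 P5 -> C3/G4 P5 similar
  -> R1 @ bar 1 tick 0 v(1, 2): D4/A4 P5 -> C4/G4 P5 similar
  -> R3 @ bar 2 tick 0 v(1, 2): D4 above B3
  -> R4 @ bar 2 tick 0 v(0, 1): A2/D4 P4 untreated
  -> R4 @ bar 2 tick 0 v(0, 2): A2/B3 M2 untreated
  -> R3 @ bar 2 tick 1 v(1, 2): D4 above B3
  -> R3 @ bar 2 tick 2 v(1, 2): D4 above B3
  -> R3 @ bar 2 tick 3 v(1, 2): D4 above B3
  -> R7 @ bar 3 tick 0 v(1,): D4->E3 leap 10st
  -> R4 @ bar 4 tick 0 v(0, 2): A2/B3 M2 untreated
  -> R2 @ bar 5 tick 0 v(1, 2): C3/B3 M7 -> C4/G4 P5 similar
  -> R1 @ bar 6 tick 0 v(1, 2): C4/G4 P5 -> D4/A4 P5 similar

(1, 0, R1, (0, 1))
(1, 0, R1, (0, 2))
(1, 0, R1, (1, 2))
(2, 0, R3, (1, 2))
(2, 0, R4, (0, 1))
(2, 0, R4, (0, 2))
(2, 1, R3, (1, 2))
(2, 2, R3, (1, 2))
(2, 3, R3, (1, 2))
(3, 0, R7, (1,))
(4, 0, R4, (0, 2))
(5, 0, R2, (1, 2))
(6, 0, R1, (1, 2))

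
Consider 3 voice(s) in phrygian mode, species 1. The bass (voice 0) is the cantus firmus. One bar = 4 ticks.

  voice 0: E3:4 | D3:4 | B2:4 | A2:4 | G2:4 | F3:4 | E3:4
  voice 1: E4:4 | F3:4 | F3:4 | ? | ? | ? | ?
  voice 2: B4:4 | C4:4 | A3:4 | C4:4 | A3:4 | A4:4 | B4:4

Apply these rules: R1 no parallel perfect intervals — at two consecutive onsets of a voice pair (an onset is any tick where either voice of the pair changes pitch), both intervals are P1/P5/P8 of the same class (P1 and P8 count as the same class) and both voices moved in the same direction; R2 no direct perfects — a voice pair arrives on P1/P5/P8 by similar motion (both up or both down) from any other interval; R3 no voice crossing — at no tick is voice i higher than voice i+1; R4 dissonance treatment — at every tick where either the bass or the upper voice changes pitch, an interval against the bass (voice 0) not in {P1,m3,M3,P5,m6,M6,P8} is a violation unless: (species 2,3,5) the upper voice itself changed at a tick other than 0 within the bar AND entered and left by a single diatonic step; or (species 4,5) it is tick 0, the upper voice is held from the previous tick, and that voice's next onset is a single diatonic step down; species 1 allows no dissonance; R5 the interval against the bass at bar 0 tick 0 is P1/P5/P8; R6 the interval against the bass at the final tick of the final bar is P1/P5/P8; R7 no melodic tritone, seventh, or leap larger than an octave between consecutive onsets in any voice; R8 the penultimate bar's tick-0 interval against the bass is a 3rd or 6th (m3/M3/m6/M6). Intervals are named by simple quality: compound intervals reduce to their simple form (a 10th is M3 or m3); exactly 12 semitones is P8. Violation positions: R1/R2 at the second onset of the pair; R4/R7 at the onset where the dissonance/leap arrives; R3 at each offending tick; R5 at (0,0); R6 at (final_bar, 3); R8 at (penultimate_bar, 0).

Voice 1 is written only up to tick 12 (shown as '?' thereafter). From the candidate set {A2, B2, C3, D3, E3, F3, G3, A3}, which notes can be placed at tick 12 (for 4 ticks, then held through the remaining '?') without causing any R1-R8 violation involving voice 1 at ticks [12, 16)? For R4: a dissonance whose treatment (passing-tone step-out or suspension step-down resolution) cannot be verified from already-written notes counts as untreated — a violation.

A2: violates R2
B2: violates R4,R7
C3: legal
D3: violates R4
E3: violates R2
F3: legal
G3: violates R4
A3: legal

{A3, C3, F3}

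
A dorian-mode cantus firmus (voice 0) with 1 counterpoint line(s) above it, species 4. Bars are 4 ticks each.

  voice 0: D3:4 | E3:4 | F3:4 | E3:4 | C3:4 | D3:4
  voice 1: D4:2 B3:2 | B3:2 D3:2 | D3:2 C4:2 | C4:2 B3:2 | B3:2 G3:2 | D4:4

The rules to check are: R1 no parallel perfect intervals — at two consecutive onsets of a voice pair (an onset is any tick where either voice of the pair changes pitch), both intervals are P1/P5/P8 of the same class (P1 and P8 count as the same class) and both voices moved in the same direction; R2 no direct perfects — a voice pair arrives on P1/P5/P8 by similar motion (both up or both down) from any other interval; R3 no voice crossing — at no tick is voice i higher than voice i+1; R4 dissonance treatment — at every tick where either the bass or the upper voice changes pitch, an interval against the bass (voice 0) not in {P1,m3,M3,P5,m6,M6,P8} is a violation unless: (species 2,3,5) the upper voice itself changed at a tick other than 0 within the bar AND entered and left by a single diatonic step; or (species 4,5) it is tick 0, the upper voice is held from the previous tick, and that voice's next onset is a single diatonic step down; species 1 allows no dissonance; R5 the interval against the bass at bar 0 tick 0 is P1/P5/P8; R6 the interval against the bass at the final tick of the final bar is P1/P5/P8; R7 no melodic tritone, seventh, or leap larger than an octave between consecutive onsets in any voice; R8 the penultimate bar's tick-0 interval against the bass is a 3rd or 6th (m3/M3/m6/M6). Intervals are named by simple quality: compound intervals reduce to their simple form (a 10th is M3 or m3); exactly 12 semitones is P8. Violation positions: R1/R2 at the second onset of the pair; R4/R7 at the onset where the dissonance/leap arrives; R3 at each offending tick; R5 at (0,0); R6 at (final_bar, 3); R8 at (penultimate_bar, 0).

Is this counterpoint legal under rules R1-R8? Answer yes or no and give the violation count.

bar 0: v0=D3 v1=D4 (P8)
bar 1: v0=E3 v1=B3 (P5)
bar 2: v0=F3 v1=D3 (m3)
bar 3: v0=E3 v1=C4 (m6)
bar 4: v0=C3 v1=B3 (M7)
bar 5: v0=D3 v1=D4 (P8)
  R3 @ bar1.2: E3 above D3
  R4 @ bar1.2: E3/D3 M2 untreated
  R3 @ bar1.3: E3 above D3
  R3 @ bar2.0: F3 above D3
  R3 @ bar2.1: F3 above D3
  R7 @ bar2.2: D3->C4 leap 10st
  R4 @ bar4.0: C3/B3 M7 untreated
  R8 @ bar4.0: penult M7 not 3rd/6th
  R2 @ bar5.0: C3/G3 P5 -> D3/D4 P8 similar

No (9 violations)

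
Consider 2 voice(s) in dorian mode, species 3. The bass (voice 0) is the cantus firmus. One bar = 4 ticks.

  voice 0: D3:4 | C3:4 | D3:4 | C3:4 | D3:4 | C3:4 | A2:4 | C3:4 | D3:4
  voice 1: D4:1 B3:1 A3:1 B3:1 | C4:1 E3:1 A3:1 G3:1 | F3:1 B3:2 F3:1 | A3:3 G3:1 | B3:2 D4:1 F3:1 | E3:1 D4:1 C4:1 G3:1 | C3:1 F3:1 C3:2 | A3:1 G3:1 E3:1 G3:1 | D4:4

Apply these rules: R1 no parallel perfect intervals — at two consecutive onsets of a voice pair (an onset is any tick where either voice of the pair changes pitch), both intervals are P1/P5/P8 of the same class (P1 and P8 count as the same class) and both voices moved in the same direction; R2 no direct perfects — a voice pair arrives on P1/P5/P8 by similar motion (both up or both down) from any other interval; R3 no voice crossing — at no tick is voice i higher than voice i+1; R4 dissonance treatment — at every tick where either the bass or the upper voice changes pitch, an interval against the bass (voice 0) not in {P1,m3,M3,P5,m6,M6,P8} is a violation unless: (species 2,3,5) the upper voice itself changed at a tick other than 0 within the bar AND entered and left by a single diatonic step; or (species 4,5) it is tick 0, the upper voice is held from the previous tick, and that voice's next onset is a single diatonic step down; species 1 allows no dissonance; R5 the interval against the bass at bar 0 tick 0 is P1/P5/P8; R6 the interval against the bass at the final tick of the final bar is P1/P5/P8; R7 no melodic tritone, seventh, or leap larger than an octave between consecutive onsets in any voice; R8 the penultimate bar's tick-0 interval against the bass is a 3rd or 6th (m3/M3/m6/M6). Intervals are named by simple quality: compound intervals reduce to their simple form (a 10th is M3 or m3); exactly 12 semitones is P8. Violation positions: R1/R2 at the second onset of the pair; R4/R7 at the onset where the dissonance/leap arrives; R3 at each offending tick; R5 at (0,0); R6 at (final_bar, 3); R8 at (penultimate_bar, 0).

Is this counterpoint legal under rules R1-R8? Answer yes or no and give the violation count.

No (5 violations)

bar 0: v0=D3 v1=D4 (P8)
bar 1: v0=C3 v1=C4 (P8)
bar 2: v0=D3 v1=F3 (m3)
bar 3: v0=C3 v1=A3 (M6)
bar 4: v0=D3 v1=B3 (M6)
bar 5: v0=C3 v1=E3 (M3)
bar 6: v0=A2 v1=C3 (m3)
bar 7: v0=C3 v1=A3 (M6)
bar 8: v0=D3 v1=D4 (P8)
  R7 @ bar2.1: F3->B3 leap 6st
  R7 @ bar2.3: B3->F3 leap 6st
  R4 @ bar5.1: C3/D4 M2 untreated
  R7 @ bar5.1: E3->D4 leap 10st
  R2 @ bar8.0: C3/G3 P5 -> D3/D4 P8 similar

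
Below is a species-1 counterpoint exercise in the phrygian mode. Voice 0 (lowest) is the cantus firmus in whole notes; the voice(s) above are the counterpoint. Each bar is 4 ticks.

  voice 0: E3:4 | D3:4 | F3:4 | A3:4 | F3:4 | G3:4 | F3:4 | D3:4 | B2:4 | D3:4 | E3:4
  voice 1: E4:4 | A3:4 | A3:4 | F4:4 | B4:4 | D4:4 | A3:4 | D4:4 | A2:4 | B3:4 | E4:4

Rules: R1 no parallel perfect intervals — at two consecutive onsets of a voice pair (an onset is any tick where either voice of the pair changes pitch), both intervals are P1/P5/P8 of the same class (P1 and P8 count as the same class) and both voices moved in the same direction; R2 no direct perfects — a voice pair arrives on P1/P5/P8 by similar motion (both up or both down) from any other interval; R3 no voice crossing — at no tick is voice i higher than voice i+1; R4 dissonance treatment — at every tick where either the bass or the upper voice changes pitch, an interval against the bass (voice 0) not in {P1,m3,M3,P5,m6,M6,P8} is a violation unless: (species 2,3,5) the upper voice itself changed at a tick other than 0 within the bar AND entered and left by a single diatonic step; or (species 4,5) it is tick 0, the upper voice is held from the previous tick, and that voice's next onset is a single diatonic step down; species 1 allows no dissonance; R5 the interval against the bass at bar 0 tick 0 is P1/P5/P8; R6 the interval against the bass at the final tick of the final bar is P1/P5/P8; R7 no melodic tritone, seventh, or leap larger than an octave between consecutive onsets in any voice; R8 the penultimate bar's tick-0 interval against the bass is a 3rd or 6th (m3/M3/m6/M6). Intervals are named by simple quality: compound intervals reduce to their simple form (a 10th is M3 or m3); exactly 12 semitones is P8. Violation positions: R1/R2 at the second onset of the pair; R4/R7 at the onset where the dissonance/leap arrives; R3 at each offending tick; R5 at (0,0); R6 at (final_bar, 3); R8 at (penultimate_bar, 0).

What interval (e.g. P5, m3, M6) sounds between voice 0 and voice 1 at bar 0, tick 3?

P8

voice 0=E3 voice 1=E4 -> P8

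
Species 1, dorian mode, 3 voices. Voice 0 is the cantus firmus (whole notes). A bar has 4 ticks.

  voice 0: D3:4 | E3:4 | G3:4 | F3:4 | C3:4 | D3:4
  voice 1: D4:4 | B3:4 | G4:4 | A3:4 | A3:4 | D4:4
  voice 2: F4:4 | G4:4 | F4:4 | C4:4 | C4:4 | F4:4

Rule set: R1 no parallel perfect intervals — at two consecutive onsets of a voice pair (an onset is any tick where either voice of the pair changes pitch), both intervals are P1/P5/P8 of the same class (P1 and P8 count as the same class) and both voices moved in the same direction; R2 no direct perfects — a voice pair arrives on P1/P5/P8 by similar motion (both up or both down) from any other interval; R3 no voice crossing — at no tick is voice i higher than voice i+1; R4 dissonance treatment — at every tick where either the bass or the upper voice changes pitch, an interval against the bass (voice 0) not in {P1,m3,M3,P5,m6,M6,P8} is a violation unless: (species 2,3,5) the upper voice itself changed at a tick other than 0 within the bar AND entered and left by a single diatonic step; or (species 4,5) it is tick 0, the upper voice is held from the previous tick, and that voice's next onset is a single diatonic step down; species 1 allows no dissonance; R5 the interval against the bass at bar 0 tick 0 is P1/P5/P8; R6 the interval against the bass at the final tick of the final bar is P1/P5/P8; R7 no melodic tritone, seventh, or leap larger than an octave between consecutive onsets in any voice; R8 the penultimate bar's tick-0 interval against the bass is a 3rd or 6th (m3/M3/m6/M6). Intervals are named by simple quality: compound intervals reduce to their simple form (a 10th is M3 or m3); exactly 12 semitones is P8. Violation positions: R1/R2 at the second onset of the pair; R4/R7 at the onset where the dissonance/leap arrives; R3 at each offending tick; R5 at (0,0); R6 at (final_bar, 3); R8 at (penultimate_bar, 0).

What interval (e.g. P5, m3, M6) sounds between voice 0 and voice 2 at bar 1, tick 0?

m3

voice 0=E3 voice 2=G4 -> m3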